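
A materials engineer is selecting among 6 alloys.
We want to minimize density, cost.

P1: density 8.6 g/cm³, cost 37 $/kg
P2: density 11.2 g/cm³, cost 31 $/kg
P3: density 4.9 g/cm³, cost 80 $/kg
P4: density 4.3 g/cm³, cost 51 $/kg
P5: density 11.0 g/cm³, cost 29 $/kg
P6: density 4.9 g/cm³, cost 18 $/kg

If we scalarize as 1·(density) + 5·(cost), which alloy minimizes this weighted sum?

P1: 1·8.6 + 5·37 = 193.6
P2: 1·11.2 + 5·31 = 166.2
P3: 1·4.9 + 5·80 = 404.9
P4: 1·4.3 + 5·51 = 259.3
P5: 1·11.0 + 5·29 = 156.0
P6: 1·4.9 + 5·18 = 94.9
Lowest: P6 at 94.9.

P6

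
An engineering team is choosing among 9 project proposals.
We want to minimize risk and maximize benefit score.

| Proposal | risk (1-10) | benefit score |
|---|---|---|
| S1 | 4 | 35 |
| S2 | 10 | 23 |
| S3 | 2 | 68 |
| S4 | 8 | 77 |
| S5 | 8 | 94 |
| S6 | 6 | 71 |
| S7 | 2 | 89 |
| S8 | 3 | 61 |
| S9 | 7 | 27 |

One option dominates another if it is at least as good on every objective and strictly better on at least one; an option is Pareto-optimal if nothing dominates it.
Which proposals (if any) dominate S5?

none

S1: worse on benefit score (35 vs 94).
S2: worse on risk (10 vs 8).
S3: worse on benefit score (68 vs 94).
S4: worse on benefit score (77 vs 94).
S6: worse on benefit score (71 vs 94).
S7: worse on benefit score (89 vs 94).
S8: worse on benefit score (61 vs 94).
S9: worse on benefit score (27 vs 94).
No option dominates S5.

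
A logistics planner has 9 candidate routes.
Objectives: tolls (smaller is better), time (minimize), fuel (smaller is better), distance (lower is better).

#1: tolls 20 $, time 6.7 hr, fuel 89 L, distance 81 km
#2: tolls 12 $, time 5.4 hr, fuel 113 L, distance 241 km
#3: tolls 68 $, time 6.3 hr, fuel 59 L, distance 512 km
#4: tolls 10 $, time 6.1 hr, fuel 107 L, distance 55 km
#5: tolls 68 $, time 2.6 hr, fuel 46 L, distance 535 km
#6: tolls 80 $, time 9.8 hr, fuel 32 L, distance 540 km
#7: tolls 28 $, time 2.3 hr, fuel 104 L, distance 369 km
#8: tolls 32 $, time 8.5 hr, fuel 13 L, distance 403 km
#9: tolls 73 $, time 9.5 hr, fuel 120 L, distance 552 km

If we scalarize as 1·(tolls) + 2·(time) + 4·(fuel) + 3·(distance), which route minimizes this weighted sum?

#1: 1·20 + 2·6.7 + 4·89 + 3·81 = 632.4
#2: 1·12 + 2·5.4 + 4·113 + 3·241 = 1197.8
#3: 1·68 + 2·6.3 + 4·59 + 3·512 = 1852.6
#4: 1·10 + 2·6.1 + 4·107 + 3·55 = 615.2
#5: 1·68 + 2·2.6 + 4·46 + 3·535 = 1862.2
#6: 1·80 + 2·9.8 + 4·32 + 3·540 = 1847.6
#7: 1·28 + 2·2.3 + 4·104 + 3·369 = 1555.6
#8: 1·32 + 2·8.5 + 4·13 + 3·403 = 1310.0
#9: 1·73 + 2·9.5 + 4·120 + 3·552 = 2228.0
Lowest: #4 at 615.2.

#4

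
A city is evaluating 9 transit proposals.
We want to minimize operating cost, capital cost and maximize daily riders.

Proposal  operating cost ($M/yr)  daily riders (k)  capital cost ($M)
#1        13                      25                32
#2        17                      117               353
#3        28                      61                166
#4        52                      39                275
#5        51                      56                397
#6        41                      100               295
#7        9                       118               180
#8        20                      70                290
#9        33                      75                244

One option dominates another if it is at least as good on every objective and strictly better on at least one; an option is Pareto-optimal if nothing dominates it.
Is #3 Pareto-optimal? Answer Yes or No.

Yes

#1: worse on daily riders (25 vs 61).
#2: worse on capital cost (353 vs 166).
#4: worse on operating cost (52 vs 28).
#5: worse on operating cost (51 vs 28).
#6: worse on operating cost (41 vs 28).
#7: worse on capital cost (180 vs 166).
#8: worse on capital cost (290 vs 166).
#9: worse on operating cost (33 vs 28).
No option is at least as good as #3 on every objective and strictly better on one.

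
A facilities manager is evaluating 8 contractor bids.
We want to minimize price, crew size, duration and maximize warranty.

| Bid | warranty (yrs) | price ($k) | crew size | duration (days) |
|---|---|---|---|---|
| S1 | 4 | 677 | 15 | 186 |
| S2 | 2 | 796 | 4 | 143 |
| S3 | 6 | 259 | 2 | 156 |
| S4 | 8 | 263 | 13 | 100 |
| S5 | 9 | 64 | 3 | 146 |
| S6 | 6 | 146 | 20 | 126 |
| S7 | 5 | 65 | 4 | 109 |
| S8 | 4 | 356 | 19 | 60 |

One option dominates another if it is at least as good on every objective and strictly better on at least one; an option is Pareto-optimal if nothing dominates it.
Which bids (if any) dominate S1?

S3: warranty 6≥4, price 259≤677, crew size 2≤15, duration 156≤186 — dominates S1.
S4: warranty 8≥4, price 263≤677, crew size 13≤15, duration 100≤186 — dominates S1.
S5: warranty 9≥4, price 64≤677, crew size 3≤15, duration 146≤186 — dominates S1.
S7: warranty 5≥4, price 65≤677, crew size 4≤15, duration 109≤186 — dominates S1.
Others (S2, S6, S8) are each worse than S1 on at least one objective.

S3, S4, S5, S7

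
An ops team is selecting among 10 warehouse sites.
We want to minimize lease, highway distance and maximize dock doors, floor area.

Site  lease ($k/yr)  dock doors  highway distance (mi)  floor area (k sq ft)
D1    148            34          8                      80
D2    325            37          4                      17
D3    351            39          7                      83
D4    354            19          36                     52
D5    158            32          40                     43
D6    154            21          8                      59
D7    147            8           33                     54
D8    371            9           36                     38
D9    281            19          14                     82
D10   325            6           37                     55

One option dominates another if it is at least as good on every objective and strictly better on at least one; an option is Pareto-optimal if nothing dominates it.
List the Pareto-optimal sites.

D1: not dominated.
D2: not dominated (best highway distance).
D3: not dominated (best dock doors).
D4: dominated by D1 (lease 148≤354, dock doors 34≥19, highway distance 8≤36, floor area 80≥52).
D5: dominated by D1 (lease 148≤158, dock doors 34≥32, highway distance 8≤40, floor area 80≥43).
D6: dominated by D1 (lease 148≤154, dock doors 34≥21, highway distance 8≤8, floor area 80≥59).
D7: not dominated (best lease).
D8: dominated by D1 (lease 148≤371, dock doors 34≥9, highway distance 8≤36, floor area 80≥38).
D9: not dominated.
D10: dominated by D1 (lease 148≤325, dock doors 34≥6, highway distance 8≤37, floor area 80≥55).

D1, D2, D3, D7, D9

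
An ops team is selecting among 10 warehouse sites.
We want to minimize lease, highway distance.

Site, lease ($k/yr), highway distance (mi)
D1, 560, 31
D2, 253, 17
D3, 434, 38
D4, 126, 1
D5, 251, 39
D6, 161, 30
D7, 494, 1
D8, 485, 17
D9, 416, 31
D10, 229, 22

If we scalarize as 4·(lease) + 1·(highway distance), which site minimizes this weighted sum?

D4

D1: 4·560 + 1·31 = 2271
D2: 4·253 + 1·17 = 1029
D3: 4·434 + 1·38 = 1774
D4: 4·126 + 1·1 = 505
D5: 4·251 + 1·39 = 1043
D6: 4·161 + 1·30 = 674
D7: 4·494 + 1·1 = 1977
D8: 4·485 + 1·17 = 1957
D9: 4·416 + 1·31 = 1695
D10: 4·229 + 1·22 = 938
Lowest: D4 at 505.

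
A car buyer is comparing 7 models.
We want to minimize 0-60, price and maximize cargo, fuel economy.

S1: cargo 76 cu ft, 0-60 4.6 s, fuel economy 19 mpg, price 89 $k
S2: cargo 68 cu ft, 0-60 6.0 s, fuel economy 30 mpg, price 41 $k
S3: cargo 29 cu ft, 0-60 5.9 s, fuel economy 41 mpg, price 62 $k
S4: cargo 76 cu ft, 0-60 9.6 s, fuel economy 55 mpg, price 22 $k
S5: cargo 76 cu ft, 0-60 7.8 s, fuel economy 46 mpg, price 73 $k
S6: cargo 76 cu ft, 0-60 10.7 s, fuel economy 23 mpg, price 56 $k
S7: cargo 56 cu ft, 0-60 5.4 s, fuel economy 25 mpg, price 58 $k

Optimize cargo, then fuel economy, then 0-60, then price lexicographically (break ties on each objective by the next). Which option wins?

First maximize cargo: best is 76, kept {S1, S4, S5, S6}.
Then maximize fuel economy: best is 55, kept {S4}.

S4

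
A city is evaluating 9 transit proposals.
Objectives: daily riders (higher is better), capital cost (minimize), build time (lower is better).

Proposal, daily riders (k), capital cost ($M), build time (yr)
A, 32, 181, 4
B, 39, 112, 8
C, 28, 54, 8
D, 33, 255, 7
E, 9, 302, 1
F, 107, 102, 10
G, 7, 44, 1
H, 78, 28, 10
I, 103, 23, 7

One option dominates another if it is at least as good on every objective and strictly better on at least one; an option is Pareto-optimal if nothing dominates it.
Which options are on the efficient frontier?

A, E, F, G, I

A: not dominated.
B: dominated by I (daily riders 103≥39, capital cost 23≤112, build time 7≤8).
C: dominated by I (daily riders 103≥28, capital cost 23≤54, build time 7≤8).
D: dominated by I (daily riders 103≥33, capital cost 23≤255, build time 7≤7).
E: not dominated.
F: not dominated (best daily riders).
G: not dominated.
H: dominated by I (daily riders 103≥78, capital cost 23≤28, build time 7≤10).
I: not dominated (best capital cost).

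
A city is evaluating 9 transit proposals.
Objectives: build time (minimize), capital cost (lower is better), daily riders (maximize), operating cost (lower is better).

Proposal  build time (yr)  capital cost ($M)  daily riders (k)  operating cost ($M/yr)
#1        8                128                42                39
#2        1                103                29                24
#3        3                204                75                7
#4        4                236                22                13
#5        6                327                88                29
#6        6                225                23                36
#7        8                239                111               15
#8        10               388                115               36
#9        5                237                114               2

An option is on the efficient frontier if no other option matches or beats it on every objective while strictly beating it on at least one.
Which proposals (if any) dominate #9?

#1: worse on build time (8 vs 5).
#2: worse on daily riders (29 vs 114).
#3: worse on daily riders (75 vs 114).
#4: worse on daily riders (22 vs 114).
#5: worse on build time (6 vs 5).
#6: worse on build time (6 vs 5).
#7: worse on build time (8 vs 5).
#8: worse on build time (10 vs 5).
No option dominates #9.

none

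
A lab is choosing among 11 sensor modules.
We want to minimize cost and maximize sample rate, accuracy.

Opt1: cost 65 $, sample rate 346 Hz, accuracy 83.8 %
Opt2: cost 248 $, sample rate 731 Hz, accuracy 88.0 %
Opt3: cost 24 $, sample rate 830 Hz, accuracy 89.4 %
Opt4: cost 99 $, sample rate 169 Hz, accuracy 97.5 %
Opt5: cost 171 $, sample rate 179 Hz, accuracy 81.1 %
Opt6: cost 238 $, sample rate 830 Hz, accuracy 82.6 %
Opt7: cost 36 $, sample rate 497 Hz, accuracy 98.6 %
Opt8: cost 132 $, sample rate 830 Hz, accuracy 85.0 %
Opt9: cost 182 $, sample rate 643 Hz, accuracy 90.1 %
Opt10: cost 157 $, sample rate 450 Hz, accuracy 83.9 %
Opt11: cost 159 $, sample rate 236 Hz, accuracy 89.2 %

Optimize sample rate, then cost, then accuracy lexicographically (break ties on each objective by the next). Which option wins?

First maximize sample rate: best is 830, kept {Opt3, Opt6, Opt8}.
Then minimize cost: best is 24, kept {Opt3}.

Opt3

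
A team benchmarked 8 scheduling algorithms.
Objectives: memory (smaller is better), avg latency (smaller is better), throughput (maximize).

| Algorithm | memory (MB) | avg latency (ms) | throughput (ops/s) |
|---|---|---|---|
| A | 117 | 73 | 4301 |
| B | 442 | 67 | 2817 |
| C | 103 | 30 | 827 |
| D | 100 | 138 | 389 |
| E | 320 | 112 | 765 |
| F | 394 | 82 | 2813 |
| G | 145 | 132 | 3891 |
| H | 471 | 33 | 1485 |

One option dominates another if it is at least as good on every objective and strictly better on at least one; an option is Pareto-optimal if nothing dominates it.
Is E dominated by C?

C vs E: memory 103≤320, avg latency 30≤112, throughput 827≥765 — C is at least as good on every objective with at least one strict improvement.

Yes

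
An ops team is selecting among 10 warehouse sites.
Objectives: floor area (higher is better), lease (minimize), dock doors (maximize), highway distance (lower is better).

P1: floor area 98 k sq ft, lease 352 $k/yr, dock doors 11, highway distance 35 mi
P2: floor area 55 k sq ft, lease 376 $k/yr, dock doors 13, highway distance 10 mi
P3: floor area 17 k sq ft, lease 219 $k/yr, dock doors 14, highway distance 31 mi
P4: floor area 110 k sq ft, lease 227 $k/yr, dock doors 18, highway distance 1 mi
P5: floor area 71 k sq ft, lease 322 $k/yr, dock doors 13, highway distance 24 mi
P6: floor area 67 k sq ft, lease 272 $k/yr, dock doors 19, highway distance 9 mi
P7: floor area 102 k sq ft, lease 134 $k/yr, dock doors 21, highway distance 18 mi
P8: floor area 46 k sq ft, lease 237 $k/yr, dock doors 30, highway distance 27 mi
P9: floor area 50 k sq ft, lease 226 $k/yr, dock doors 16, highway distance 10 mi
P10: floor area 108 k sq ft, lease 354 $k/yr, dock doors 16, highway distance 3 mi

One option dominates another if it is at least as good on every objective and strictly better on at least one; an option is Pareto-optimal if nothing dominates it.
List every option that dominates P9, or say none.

P1: worse on lease (352 vs 226).
P2: worse on lease (376 vs 226).
P3: worse on floor area (17 vs 50).
P4: worse on lease (227 vs 226).
P5: worse on lease (322 vs 226).
P6: worse on lease (272 vs 226).
P7: worse on highway distance (18 vs 10).
P8: worse on floor area (46 vs 50).
P10: worse on lease (354 vs 226).
No option dominates P9.

none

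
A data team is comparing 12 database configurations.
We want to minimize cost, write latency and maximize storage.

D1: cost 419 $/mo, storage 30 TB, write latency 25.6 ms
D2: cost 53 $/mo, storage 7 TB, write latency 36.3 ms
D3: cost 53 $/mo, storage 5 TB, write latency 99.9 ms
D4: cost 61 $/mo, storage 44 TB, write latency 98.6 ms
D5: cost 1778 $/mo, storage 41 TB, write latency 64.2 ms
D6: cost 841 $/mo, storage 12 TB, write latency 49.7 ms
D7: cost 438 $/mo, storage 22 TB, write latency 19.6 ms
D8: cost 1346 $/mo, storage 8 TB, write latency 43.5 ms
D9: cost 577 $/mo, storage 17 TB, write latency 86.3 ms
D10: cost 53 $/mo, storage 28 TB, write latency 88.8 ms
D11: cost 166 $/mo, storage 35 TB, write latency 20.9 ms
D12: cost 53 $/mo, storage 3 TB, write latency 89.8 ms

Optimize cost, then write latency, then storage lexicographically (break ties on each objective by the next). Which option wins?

D2

First minimize cost: best is 53, kept {D2, D3, D10, D12}.
Then minimize write latency: best is 36.3, kept {D2}.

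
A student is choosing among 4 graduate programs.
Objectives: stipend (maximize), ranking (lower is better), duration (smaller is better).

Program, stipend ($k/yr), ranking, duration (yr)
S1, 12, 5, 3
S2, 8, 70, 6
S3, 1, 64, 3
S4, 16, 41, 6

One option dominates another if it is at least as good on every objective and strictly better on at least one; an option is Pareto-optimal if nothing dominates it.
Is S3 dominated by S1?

S1 vs S3: stipend 12≥1, ranking 5≤64, duration 3≤3 — S1 is at least as good on every objective with at least one strict improvement.

Yes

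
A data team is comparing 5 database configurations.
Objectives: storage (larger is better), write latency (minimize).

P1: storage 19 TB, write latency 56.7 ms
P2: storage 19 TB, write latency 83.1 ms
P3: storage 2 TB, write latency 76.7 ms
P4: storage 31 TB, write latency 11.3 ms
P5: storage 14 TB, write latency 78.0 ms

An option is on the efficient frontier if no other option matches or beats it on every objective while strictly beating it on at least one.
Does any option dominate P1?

P4 vs P1: storage 31≥19, write latency 11.3≤56.7 — P4 is at least as good on every objective and strictly better on at least one, so P4 dominates P1.

Yes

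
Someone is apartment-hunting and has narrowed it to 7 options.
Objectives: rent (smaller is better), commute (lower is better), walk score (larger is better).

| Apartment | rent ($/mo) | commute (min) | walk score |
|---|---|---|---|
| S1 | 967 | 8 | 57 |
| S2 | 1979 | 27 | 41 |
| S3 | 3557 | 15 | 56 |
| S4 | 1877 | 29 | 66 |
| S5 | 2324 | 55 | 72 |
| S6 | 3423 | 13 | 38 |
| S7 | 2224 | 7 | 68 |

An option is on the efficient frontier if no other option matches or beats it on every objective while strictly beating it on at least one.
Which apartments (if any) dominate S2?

S1

S1: rent 967≤1979, commute 8≤27, walk score 57≥41 — dominates S2.
Others (S3, S4, S5, S6, S7) are each worse than S2 on at least one objective.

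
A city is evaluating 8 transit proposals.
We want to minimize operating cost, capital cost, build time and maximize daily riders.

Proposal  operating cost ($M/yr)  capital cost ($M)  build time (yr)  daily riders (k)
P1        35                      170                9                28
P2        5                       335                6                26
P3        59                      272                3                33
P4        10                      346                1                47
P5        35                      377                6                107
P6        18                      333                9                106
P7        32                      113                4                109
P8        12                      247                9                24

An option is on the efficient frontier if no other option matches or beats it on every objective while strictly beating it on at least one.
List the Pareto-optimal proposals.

P2, P3, P4, P6, P7, P8

P1: dominated by P7 (operating cost 32≤35, capital cost 113≤170, build time 4≤9, daily riders 109≥28).
P2: not dominated (best operating cost).
P3: not dominated.
P4: not dominated (best build time).
P5: dominated by P7 (operating cost 32≤35, capital cost 113≤377, build time 4≤6, daily riders 109≥107).
P6: not dominated.
P7: not dominated (best capital cost).
P8: not dominated.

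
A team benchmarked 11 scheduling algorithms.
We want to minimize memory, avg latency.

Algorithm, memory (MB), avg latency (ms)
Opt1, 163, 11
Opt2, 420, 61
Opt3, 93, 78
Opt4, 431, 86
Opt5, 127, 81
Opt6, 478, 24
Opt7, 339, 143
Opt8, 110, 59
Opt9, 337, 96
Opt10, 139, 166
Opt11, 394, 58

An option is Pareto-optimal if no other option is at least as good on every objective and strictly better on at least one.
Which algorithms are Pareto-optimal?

Opt1, Opt3, Opt8

Opt1: not dominated (best avg latency).
Opt2: dominated by Opt1 (memory 163≤420, avg latency 11≤61).
Opt3: not dominated (best memory).
Opt4: dominated by Opt1 (memory 163≤431, avg latency 11≤86).
Opt5: dominated by Opt3 (memory 93≤127, avg latency 78≤81).
Opt6: dominated by Opt1 (memory 163≤478, avg latency 11≤24).
Opt7: dominated by Opt1 (memory 163≤339, avg latency 11≤143).
Opt8: not dominated.
Opt9: dominated by Opt1 (memory 163≤337, avg latency 11≤96).
Opt10: dominated by Opt3 (memory 93≤139, avg latency 78≤166).
Opt11: dominated by Opt1 (memory 163≤394, avg latency 11≤58).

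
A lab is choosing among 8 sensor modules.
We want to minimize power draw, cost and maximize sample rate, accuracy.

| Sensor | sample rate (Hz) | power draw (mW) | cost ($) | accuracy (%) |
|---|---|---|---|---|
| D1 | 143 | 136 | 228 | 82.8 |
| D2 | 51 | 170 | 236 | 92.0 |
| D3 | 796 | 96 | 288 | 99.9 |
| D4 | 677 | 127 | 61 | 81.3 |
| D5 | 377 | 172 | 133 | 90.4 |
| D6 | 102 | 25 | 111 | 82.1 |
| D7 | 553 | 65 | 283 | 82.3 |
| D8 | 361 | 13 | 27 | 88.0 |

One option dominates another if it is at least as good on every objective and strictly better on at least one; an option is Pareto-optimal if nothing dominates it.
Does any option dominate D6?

D8 vs D6: sample rate 361≥102, power draw 13≤25, cost 27≤111, accuracy 88.0≥82.1 — D8 is at least as good on every objective and strictly better on at least one, so D8 dominates D6.

Yes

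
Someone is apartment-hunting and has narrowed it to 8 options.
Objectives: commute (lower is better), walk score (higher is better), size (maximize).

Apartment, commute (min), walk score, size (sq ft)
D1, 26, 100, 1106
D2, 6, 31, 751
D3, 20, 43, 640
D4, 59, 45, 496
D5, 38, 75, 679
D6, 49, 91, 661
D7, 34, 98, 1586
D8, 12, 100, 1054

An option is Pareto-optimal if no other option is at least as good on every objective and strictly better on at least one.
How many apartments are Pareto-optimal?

4

D1: not dominated.
D2: not dominated (best commute).
D3: dominated by D8 (commute 12≤20, walk score 100≥43, size 1054≥640).
D4: dominated by D1 (commute 26≤59, walk score 100≥45, size 1106≥496).
D5: dominated by D1 (commute 26≤38, walk score 100≥75, size 1106≥679).
D6: dominated by D1 (commute 26≤49, walk score 100≥91, size 1106≥661).
D7: not dominated (best size).
D8: not dominated.
Pareto-optimal: D1, D2, D7, D8 → 4.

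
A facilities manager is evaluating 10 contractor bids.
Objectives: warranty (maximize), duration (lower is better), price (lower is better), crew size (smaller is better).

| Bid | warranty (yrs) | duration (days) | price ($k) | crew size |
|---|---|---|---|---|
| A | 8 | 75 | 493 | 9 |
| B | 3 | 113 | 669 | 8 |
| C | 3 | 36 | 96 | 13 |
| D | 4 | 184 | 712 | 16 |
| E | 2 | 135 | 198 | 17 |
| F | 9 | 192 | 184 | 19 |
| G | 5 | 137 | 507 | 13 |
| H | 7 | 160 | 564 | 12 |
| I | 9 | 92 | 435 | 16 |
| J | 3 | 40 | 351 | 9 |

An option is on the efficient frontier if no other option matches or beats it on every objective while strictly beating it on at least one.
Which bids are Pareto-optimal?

A, B, C, F, I, J

A: not dominated.
B: not dominated (best crew size).
C: not dominated (best duration).
D: dominated by A (warranty 8≥4, duration 75≤184, price 493≤712, crew size 9≤16).
E: dominated by C (warranty 3≥2, duration 36≤135, price 96≤198, crew size 13≤17).
F: not dominated.
G: dominated by A (warranty 8≥5, duration 75≤137, price 493≤507, crew size 9≤13).
H: dominated by A (warranty 8≥7, duration 75≤160, price 493≤564, crew size 9≤12).
I: not dominated.
J: not dominated.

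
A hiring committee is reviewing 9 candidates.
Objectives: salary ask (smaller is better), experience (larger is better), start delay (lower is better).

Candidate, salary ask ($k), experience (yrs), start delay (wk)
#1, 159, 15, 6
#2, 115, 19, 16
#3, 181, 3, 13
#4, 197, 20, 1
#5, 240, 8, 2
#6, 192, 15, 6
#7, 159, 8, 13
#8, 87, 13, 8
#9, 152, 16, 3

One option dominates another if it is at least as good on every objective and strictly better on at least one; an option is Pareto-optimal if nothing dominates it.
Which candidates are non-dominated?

#2, #4, #8, #9

#1: dominated by #9 (salary ask 152≤159, experience 16≥15, start delay 3≤6).
#2: not dominated.
#3: dominated by #1 (salary ask 159≤181, experience 15≥3, start delay 6≤13).
#4: not dominated (best experience).
#5: dominated by #4 (salary ask 197≤240, experience 20≥8, start delay 1≤2).
#6: dominated by #1 (salary ask 159≤192, experience 15≥15, start delay 6≤6).
#7: dominated by #1 (salary ask 159≤159, experience 15≥8, start delay 6≤13).
#8: not dominated (best salary ask).
#9: not dominated.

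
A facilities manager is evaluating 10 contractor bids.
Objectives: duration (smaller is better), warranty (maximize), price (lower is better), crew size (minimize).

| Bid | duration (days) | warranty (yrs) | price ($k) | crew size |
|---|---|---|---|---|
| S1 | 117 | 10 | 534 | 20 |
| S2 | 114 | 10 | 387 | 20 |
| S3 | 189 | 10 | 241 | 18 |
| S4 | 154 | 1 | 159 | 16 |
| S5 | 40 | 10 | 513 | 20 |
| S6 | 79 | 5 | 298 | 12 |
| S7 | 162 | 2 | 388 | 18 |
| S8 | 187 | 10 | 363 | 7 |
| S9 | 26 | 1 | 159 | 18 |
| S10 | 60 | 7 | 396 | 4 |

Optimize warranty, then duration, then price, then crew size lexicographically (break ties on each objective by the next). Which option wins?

S5

First maximize warranty: best is 10, kept {S1, S2, S3, S5, S8}.
Then minimize duration: best is 40, kept {S5}.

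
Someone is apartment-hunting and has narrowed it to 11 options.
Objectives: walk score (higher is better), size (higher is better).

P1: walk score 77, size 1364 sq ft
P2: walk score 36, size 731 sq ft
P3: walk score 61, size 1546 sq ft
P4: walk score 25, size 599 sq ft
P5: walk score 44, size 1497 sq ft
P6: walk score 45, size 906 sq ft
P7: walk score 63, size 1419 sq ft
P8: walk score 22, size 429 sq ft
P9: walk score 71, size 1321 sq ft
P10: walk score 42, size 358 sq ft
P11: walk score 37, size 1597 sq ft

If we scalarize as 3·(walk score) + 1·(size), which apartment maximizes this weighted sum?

P1: 3·77 + 1·1364 = 1595
P2: 3·36 + 1·731 = 839
P3: 3·61 + 1·1546 = 1729
P4: 3·25 + 1·599 = 674
P5: 3·44 + 1·1497 = 1629
P6: 3·45 + 1·906 = 1041
P7: 3·63 + 1·1419 = 1608
P8: 3·22 + 1·429 = 495
P9: 3·71 + 1·1321 = 1534
P10: 3·42 + 1·358 = 484
P11: 3·37 + 1·1597 = 1708
Highest: P3 at 1729.

P3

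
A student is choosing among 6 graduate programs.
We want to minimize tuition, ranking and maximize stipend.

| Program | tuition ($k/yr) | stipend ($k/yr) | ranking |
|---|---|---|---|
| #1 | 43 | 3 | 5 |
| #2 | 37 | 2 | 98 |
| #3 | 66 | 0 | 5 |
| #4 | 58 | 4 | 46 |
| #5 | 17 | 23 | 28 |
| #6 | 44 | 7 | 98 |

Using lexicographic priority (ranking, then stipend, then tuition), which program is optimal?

#1

First minimize ranking: best is 5, kept {#1, #3}.
Then maximize stipend: best is 3, kept {#1}.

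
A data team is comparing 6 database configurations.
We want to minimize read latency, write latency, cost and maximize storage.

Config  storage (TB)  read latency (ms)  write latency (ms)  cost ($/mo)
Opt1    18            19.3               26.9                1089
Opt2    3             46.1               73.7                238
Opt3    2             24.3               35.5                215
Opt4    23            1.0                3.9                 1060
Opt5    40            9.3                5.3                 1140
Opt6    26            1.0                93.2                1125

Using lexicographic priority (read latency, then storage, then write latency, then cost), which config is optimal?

First minimize read latency: best is 1.0, kept {Opt4, Opt6}.
Then maximize storage: best is 26, kept {Opt6}.

Opt6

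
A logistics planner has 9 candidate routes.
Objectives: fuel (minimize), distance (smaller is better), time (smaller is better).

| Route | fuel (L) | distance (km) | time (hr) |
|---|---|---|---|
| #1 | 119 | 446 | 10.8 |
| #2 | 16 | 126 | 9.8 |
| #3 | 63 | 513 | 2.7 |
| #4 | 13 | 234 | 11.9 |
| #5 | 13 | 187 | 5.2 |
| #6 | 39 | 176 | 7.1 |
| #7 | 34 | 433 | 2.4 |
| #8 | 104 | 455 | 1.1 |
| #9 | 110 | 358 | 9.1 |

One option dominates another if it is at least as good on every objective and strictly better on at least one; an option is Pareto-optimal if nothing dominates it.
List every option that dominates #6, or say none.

none

#1: worse on fuel (119 vs 39).
#2: worse on time (9.8 vs 7.1).
#3: worse on fuel (63 vs 39).
#4: worse on distance (234 vs 176).
#5: worse on distance (187 vs 176).
#7: worse on distance (433 vs 176).
#8: worse on fuel (104 vs 39).
#9: worse on fuel (110 vs 39).
No option dominates #6.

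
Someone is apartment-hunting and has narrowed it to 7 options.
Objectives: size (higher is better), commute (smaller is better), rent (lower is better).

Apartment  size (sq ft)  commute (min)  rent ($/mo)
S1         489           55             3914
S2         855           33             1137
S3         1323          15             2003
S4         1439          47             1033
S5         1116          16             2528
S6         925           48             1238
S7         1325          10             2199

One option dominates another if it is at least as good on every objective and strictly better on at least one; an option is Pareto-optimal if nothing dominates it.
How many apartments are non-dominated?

S1: dominated by S2 (size 855≥489, commute 33≤55, rent 1137≤3914).
S2: not dominated.
S3: not dominated.
S4: not dominated (best size).
S5: dominated by S3 (size 1323≥1116, commute 15≤16, rent 2003≤2528).
S6: dominated by S4 (size 1439≥925, commute 47≤48, rent 1033≤1238).
S7: not dominated (best commute).
Pareto-optimal: S2, S3, S4, S7 → 4.

4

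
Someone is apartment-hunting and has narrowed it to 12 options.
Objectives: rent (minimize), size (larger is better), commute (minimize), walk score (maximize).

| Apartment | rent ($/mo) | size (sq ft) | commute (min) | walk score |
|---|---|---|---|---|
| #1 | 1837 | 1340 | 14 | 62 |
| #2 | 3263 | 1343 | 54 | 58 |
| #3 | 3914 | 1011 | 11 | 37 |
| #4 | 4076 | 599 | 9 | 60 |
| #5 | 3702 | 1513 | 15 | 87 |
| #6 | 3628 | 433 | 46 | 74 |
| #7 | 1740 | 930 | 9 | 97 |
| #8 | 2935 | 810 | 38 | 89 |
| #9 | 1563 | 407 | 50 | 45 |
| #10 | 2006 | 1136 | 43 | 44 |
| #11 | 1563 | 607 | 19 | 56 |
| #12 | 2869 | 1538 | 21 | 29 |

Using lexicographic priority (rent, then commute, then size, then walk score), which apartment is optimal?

#11

First minimize rent: best is 1563, kept {#9, #11}.
Then minimize commute: best is 19, kept {#11}.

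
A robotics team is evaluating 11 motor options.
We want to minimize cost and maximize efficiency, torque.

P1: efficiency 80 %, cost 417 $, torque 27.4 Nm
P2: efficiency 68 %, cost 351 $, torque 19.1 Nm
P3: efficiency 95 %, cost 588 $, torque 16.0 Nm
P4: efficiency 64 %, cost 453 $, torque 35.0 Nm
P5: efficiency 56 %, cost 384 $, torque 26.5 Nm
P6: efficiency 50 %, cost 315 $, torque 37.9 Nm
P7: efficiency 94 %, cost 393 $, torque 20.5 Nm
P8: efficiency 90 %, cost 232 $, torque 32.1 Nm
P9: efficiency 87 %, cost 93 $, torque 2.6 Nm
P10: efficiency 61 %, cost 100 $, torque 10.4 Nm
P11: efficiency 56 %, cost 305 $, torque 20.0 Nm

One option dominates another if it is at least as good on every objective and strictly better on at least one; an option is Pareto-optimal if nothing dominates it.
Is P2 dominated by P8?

Yes

P8 vs P2: efficiency 90≥68, cost 232≤351, torque 32.1≥19.1 — P8 is at least as good on every objective with at least one strict improvement.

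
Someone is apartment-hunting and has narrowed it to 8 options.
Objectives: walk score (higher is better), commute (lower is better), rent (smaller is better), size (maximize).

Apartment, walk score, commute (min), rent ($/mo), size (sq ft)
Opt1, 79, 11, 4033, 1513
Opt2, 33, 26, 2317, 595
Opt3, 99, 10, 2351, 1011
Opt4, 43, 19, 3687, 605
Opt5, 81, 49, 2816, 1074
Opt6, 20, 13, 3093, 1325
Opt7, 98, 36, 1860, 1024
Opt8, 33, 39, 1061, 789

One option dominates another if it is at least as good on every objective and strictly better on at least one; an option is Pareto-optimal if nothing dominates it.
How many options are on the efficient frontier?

7

Opt1: not dominated (best size).
Opt2: not dominated.
Opt3: not dominated (best walk score).
Opt4: dominated by Opt3 (walk score 99≥43, commute 10≤19, rent 2351≤3687, size 1011≥605).
Opt5: not dominated.
Opt6: not dominated.
Opt7: not dominated.
Opt8: not dominated (best rent).
Pareto-optimal: Opt1, Opt2, Opt3, Opt5, Opt6, Opt7, Opt8 → 7.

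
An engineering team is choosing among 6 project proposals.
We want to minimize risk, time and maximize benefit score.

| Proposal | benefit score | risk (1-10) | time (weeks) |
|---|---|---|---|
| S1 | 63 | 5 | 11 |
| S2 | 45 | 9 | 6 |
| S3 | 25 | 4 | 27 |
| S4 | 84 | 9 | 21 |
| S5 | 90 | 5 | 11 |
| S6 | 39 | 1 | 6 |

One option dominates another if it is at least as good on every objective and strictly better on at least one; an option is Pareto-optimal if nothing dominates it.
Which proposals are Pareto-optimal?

S2, S5, S6

S1: dominated by S5 (benefit score 90≥63, risk 5≤5, time 11≤11).
S2: not dominated.
S3: dominated by S6 (benefit score 39≥25, risk 1≤4, time 6≤27).
S4: dominated by S5 (benefit score 90≥84, risk 5≤9, time 11≤21).
S5: not dominated (best benefit score).
S6: not dominated (best risk).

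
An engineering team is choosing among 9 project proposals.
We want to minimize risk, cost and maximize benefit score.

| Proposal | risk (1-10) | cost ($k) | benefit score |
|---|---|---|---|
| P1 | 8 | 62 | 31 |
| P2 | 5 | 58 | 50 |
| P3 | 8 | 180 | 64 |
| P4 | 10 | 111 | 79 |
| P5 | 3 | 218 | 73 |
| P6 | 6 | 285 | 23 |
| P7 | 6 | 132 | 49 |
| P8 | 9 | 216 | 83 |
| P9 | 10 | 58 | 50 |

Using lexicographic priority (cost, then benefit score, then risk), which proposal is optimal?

First minimize cost: best is 58, kept {P2, P9}.
Then maximize benefit score: best is 50, kept {P2, P9}.
Then minimize risk: best is 5, kept {P2}.

P2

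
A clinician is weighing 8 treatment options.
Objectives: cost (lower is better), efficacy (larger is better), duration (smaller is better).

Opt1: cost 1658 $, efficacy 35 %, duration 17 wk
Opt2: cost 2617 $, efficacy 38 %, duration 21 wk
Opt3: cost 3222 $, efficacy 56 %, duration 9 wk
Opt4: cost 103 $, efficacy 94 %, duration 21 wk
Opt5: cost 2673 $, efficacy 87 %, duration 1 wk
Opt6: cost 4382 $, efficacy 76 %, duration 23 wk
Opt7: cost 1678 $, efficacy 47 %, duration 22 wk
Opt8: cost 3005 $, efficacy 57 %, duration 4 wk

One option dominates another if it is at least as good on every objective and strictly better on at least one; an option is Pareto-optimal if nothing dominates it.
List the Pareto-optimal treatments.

Opt1, Opt4, Opt5

Opt1: not dominated.
Opt2: dominated by Opt4 (cost 103≤2617, efficacy 94≥38, duration 21≤21).
Opt3: dominated by Opt5 (cost 2673≤3222, efficacy 87≥56, duration 1≤9).
Opt4: not dominated (best cost).
Opt5: not dominated (best duration).
Opt6: dominated by Opt4 (cost 103≤4382, efficacy 94≥76, duration 21≤23).
Opt7: dominated by Opt4 (cost 103≤1678, efficacy 94≥47, duration 21≤22).
Opt8: dominated by Opt5 (cost 2673≤3005, efficacy 87≥57, duration 1≤4).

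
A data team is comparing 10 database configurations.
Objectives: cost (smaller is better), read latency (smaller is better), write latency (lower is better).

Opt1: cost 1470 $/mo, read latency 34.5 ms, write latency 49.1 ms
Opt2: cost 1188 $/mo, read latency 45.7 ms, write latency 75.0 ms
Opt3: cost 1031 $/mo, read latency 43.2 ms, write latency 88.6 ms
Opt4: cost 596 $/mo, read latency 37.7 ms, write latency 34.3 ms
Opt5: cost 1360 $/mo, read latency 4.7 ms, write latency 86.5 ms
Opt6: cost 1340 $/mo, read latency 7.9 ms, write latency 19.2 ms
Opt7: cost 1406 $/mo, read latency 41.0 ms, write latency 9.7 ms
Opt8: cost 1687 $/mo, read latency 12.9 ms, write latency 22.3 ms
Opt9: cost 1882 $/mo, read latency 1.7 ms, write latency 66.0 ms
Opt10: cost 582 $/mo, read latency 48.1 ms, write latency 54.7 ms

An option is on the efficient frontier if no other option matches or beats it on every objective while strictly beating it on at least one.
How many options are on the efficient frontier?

6

Opt1: dominated by Opt6 (cost 1340≤1470, read latency 7.9≤34.5, write latency 19.2≤49.1).
Opt2: dominated by Opt4 (cost 596≤1188, read latency 37.7≤45.7, write latency 34.3≤75.0).
Opt3: dominated by Opt4 (cost 596≤1031, read latency 37.7≤43.2, write latency 34.3≤88.6).
Opt4: not dominated.
Opt5: not dominated.
Opt6: not dominated.
Opt7: not dominated (best write latency).
Opt8: dominated by Opt6 (cost 1340≤1687, read latency 7.9≤12.9, write latency 19.2≤22.3).
Opt9: not dominated (best read latency).
Opt10: not dominated (best cost).
Pareto-optimal: Opt4, Opt5, Opt6, Opt7, Opt9, Opt10 → 6.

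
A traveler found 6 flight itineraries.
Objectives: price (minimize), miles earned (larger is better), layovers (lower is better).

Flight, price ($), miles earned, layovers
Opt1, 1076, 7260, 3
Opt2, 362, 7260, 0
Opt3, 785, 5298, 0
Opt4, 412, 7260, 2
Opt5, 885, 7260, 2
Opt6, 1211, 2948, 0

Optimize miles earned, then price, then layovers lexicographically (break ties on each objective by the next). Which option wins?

First maximize miles earned: best is 7260, kept {Opt1, Opt2, Opt4, Opt5}.
Then minimize price: best is 362, kept {Opt2}.

Opt2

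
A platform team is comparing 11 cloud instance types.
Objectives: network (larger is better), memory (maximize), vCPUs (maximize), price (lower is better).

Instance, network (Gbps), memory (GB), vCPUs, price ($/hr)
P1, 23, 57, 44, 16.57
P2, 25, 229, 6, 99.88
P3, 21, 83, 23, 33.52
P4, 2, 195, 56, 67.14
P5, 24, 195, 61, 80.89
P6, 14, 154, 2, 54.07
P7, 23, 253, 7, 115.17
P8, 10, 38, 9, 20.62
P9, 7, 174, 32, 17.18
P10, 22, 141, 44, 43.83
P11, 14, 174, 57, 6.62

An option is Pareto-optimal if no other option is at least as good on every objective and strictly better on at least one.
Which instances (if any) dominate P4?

none

P1: worse on memory (57 vs 195).
P2: worse on vCPUs (6 vs 56).
P3: worse on memory (83 vs 195).
P5: worse on price (80.89 vs 67.14).
P6: worse on memory (154 vs 195).
P7: worse on vCPUs (7 vs 56).
P8: worse on memory (38 vs 195).
P9: worse on memory (174 vs 195).
P10: worse on memory (141 vs 195).
P11: worse on memory (174 vs 195).
No option dominates P4.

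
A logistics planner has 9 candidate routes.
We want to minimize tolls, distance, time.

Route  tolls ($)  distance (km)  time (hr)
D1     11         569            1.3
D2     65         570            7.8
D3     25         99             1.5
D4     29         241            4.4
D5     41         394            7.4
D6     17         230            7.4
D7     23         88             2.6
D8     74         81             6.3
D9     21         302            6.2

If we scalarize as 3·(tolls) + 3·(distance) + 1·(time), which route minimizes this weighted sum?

D1: 3·11 + 3·569 + 1·1.3 = 1741.3
D2: 3·65 + 3·570 + 1·7.8 = 1912.8
D3: 3·25 + 3·99 + 1·1.5 = 373.5
D4: 3·29 + 3·241 + 1·4.4 = 814.4
D5: 3·41 + 3·394 + 1·7.4 = 1312.4
D6: 3·17 + 3·230 + 1·7.4 = 748.4
D7: 3·23 + 3·88 + 1·2.6 = 335.6
D8: 3·74 + 3·81 + 1·6.3 = 471.3
D9: 3·21 + 3·302 + 1·6.2 = 975.2
Lowest: D7 at 335.6.

D7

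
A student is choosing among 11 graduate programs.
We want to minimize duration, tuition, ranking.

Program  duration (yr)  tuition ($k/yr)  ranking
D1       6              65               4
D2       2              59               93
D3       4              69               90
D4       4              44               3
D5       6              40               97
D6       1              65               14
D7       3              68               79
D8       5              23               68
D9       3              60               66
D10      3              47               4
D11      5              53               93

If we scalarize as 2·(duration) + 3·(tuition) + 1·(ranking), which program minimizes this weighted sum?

D4

D1: 2·6 + 3·65 + 1·4 = 211
D2: 2·2 + 3·59 + 1·93 = 274
D3: 2·4 + 3·69 + 1·90 = 305
D4: 2·4 + 3·44 + 1·3 = 143
D5: 2·6 + 3·40 + 1·97 = 229
D6: 2·1 + 3·65 + 1·14 = 211
D7: 2·3 + 3·68 + 1·79 = 289
D8: 2·5 + 3·23 + 1·68 = 147
D9: 2·3 + 3·60 + 1·66 = 252
D10: 2·3 + 3·47 + 1·4 = 151
D11: 2·5 + 3·53 + 1·93 = 262
Lowest: D4 at 143.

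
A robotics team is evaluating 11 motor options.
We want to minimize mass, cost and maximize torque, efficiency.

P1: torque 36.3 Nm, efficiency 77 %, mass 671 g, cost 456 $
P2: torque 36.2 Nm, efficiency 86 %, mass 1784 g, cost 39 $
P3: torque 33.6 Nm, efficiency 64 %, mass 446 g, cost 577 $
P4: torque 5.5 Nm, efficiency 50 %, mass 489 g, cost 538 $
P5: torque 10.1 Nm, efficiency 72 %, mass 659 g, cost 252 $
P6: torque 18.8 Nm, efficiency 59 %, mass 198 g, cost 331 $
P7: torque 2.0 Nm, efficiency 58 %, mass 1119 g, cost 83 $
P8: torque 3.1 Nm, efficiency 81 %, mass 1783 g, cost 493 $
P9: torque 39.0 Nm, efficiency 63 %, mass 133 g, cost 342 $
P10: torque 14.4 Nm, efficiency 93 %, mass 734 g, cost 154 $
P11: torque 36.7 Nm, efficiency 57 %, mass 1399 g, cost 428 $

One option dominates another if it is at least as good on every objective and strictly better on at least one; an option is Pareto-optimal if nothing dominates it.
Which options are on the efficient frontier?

P1: not dominated.
P2: not dominated (best cost).
P3: not dominated.
P4: dominated by P6 (torque 18.8≥5.5, efficiency 59≥50, mass 198≤489, cost 331≤538).
P5: not dominated.
P6: not dominated.
P7: not dominated.
P8: dominated by P10 (torque 14.4≥3.1, efficiency 93≥81, mass 734≤1783, cost 154≤493).
P9: not dominated (best torque).
P10: not dominated (best efficiency).
P11: dominated by P9 (torque 39.0≥36.7, efficiency 63≥57, mass 133≤1399, cost 342≤428).

P1, P2, P3, P5, P6, P7, P9, P10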